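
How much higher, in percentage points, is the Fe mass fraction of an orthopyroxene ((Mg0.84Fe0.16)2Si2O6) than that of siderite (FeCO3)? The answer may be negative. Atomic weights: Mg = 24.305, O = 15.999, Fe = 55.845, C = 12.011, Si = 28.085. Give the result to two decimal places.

-39.73 percentage points

M((Mg0.84Fe0.16)2Si2O6) = 210.867 g/mol, so wt% Fe = 17.870/210.867 × 100 = 8.47%.
M(FeCO3) = 115.853 g/mol, so wt% Fe = 55.845/115.853 × 100 = 48.20%.
8.47 − 48.20 = -39.73 pp.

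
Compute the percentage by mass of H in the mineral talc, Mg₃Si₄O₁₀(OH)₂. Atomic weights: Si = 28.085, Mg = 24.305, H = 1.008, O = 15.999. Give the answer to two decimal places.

Molar mass of Mg₃Si₄O₁₀(OH)₂: 3×24.305 + 4×28.085 + 12×15.999 + 2×1.008 = 379.259 g/mol.
Mass of H per formula unit: 2 × 1.008 = 2.016 g.
Weight fraction H = 2.016 / 379.259 = 0.0053.

0.53 mass %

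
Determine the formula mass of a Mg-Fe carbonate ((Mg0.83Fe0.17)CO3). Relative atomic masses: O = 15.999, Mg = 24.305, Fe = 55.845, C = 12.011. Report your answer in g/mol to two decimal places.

89.67 g/mol

The formula mass is the sum 0.83(24.305) + 0.17(55.845) + 1(12.011) + 3(15.999).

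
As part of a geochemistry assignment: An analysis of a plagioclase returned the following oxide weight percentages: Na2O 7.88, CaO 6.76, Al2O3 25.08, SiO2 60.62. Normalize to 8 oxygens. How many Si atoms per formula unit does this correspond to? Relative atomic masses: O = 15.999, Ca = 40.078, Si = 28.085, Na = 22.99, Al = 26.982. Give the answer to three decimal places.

2.687 Si apfu

Na2O: 7.88/61.979 = 0.12714 mol → 0.25428 mol Na, 0.12714 mol O.
CaO: 6.76/56.077 = 0.12055 mol → 0.12055 mol Ca, 0.12055 mol O.
Al2O3: 25.08/101.961 = 0.24598 mol → 0.49196 mol Al, 0.73794 mol O.
SiO2: 60.62/60.083 = 1.00894 mol → 1.00894 mol Si, 2.01788 mol O.
Total oxygen = 3.00351 mol. Normalization factor = 8/3.00351 = 2.66355.
Si per 8 O = 1.00894 × 2.66355 = 2.687.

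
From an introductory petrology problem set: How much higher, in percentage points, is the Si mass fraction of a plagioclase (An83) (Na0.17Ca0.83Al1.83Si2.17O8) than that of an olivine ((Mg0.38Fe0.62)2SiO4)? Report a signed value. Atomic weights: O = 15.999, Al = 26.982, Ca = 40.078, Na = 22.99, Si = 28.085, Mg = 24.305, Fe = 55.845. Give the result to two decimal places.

6.50 percentage points

Si in Na0.17Ca0.83Al1.83Si2.17O8: molar mass 275.487 g/mol; 2.17×28.085 = 60.944 g → 22.12 wt%.
Si in (Mg0.38Fe0.62)2SiO4: molar mass 179.801 g/mol; 1×28.085 = 28.085 g → 15.62 wt%.
Difference = 22.12 − 15.62 = 6.50 percentage points.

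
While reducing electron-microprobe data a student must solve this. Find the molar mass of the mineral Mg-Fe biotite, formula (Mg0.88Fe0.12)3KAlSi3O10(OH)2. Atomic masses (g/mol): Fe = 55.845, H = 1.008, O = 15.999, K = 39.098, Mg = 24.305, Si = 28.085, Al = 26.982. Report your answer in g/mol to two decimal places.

428.61 g/mol

M = 2.64·24.305 + 0.36·55.845 + 1·39.098 + 1·26.982 + 3·28.085 + 12·15.999 + 2·1.008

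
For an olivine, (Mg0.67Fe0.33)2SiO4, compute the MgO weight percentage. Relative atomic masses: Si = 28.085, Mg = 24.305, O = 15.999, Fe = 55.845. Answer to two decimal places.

Molar mass of (Mg0.67Fe0.33)2SiO4 = 1.34×24.305 + 0.66×55.845 + 1×28.085 + 4×15.999 = 161.507 g/mol.
Each formula unit contains 1.34 Mg, equivalent to 1.34/1 = 1.3400 mol MgO.
M(MgO) = 1×24.305 + 1×15.999 = 40.304 g/mol.
Mass of MgO per formula unit = 1.3400 × 40.304 = 54.007 g.
MgO wt% = 54.007 / 161.507 × 100 = 33.44%.

33.44 wt%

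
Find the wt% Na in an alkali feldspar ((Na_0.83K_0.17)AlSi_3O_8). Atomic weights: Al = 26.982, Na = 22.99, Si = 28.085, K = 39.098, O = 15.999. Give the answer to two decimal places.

Molar mass of (Na_0.83K_0.17)AlSi_3O_8: 0.83*22.99 + 0.17*39.098 + 1*26.982 + 3*28.085 + 8*15.999 = 264.957 g/mol.
Mass of Na per formula unit: 0.83 × 22.99 = 19.082 g.
Weight fraction Na = 19.082 / 264.957 = 0.0720.

7.20 weight percent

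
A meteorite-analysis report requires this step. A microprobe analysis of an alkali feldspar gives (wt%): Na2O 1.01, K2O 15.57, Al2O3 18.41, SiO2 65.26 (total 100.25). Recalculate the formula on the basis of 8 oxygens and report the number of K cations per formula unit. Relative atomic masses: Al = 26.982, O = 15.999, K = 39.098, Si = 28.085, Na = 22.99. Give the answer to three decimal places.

Na2O: 1.01/61.979 = 0.01630 mol → 0.03260 mol Na, 0.01630 mol O.
K2O: 15.57/94.195 = 0.16530 mol → 0.33060 mol K, 0.16530 mol O.
Al2O3: 18.41/101.961 = 0.18056 mol → 0.36112 mol Al, 0.54168 mol O.
SiO2: 65.26/60.083 = 1.08616 mol → 1.08616 mol Si, 2.17232 mol O.
Total oxygen = 2.89560 mol. Normalization factor = 8/2.89560 = 2.76281.
K per 8 O = 0.33060 × 2.76281 = 0.913.

0.913 K apfu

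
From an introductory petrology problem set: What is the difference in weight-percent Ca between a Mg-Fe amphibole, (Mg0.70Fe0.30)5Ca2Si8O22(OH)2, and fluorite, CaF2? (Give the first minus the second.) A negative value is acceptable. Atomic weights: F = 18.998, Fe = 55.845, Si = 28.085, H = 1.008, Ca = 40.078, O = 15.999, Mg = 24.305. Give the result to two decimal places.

Ca in (Mg0.70Fe0.30)5Ca2Si8O22(OH)2: molar mass 859.663 g/mol; 2×40.078 = 80.156 g → 9.32 wt%.
Ca in CaF2: molar mass 78.074 g/mol; 1×40.078 = 40.078 g → 51.33 wt%.
Difference = 9.32 − 51.33 = -42.01 percentage points.

-42.01 percentage points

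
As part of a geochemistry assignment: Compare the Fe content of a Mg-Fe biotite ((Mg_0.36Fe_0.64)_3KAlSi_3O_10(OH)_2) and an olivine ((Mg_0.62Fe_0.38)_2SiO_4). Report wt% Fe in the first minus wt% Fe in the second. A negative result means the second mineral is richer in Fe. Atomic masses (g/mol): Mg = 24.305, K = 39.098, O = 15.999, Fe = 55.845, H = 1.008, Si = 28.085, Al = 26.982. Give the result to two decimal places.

-3.34 percentage points

First mineral: 107.222 g Fe in 477.811 g formula = 22.44 wt% Fe.
Second mineral: 42.442 g Fe in 164.661 g formula = 25.78 wt% Fe.
22.44% − 25.78% gives a difference of -3.34 percentage points.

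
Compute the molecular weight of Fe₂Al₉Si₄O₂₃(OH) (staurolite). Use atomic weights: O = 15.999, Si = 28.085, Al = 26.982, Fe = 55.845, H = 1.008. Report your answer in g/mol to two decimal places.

851.85 g/mol

Fe: 2 × 55.845 = 111.6900
Al: 9 × 26.982 = 242.8380
Si: 4 × 28.085 = 112.3400
O: 24 × 15.999 = 383.9760
H: 1 × 1.008 = 1.0080
Summing the contributions gives the formula mass.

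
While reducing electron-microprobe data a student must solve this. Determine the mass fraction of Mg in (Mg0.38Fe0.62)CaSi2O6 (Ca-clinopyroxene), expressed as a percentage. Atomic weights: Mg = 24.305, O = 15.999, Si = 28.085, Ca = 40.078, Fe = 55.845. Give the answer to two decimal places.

3.91 weight percent

Formula mass = 0.38*24.305 + 0.62*55.845 + 1*40.078 + 2*28.085 + 6*15.999 = 236.102 g/mol, of which 9.236 g is Mg.
So Mg makes up 9.236/236.102 = 0.0391 of the mass, i.e. 3.91%.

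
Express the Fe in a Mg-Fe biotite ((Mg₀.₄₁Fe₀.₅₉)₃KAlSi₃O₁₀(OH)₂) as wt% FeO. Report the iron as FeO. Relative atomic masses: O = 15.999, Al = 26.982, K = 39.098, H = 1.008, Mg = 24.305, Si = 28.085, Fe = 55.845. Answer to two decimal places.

M((Mg₀.₄₁Fe₀.₅₉)₃KAlSi₃O₁₀(OH)₂) = 473.080 g/mol; M(FeO) = 71.844 g/mol.
Moles FeO per formula unit = 1.77 Fe ÷ 1 = 1.7700.
FeO fraction = (1.7700 × 71.844) / 473.080 = 127.164/473.080 = 0.2688.

26.88 wt%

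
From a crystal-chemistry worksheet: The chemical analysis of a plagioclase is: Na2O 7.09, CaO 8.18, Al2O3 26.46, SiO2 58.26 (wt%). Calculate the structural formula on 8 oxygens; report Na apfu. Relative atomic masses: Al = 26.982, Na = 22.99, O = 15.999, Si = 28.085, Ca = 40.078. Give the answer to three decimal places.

7.09 wt% Na2O ÷ 61.979 g/mol = 0.11439 mol, giving 0.22878 Na and 0.11439 O.
8.18 wt% CaO ÷ 56.077 g/mol = 0.14587 mol, giving 0.14587 Ca and 0.14587 O.
26.46 wt% Al2O3 ÷ 101.961 g/mol = 0.25951 mol, giving 0.51902 Al and 0.77853 O.
58.26 wt% SiO2 ÷ 60.083 g/mol = 0.96966 mol, giving 0.96966 Si and 1.93932 O.
Oxygen sums to 2.97811; scaling by 8/2.97811 = 2.68627 puts the formula on 8 O.
Na: 0.22878 × 2.68627 = 0.615 atoms per formula unit.

0.615 Na apfu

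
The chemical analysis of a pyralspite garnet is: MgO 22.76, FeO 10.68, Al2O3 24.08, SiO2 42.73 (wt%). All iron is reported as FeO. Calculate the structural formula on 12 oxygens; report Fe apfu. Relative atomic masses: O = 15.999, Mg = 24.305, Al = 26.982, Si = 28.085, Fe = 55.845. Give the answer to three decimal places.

0.627 Fe apfu

MgO (M=40.304): mol = 0.56471; Mg = 0.56471, O = 0.56471.
FeO (M=71.844): mol = 0.14866; Fe = 0.14866, O = 0.14866.
Al2O3 (M=101.961): mol = 0.23617; Al = 0.47234, O = 0.70851.
SiO2 (M=60.083): mol = 0.71118; Si = 0.71118, O = 1.42236.
ΣO = 2.84424; factor = 12/ΣO = 4.21905.
Fe apfu = 0.14866 × 4.21905 = 0.627.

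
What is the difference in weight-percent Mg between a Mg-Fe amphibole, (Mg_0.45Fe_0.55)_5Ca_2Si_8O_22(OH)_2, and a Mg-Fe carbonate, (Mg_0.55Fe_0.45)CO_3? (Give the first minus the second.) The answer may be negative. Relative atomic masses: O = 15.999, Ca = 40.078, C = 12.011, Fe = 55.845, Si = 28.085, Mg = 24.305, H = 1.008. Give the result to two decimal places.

-7.49 percentage points

Mg in (Mg_0.45Fe_0.55)_5Ca_2Si_8O_22(OH)_2: molar mass 899.088 g/mol; 2.25×24.305 = 54.686 g → 6.08 wt%.
Mg in (Mg_0.55Fe_0.45)CO_3: molar mass 98.506 g/mol; 0.55×24.305 = 13.368 g → 13.57 wt%.
Difference = 6.08 − 13.57 = -7.49 percentage points.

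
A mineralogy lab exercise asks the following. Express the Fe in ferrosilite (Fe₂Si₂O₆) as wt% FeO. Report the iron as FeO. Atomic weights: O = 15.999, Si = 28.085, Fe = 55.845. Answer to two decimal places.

M(Fe₂Si₂O₆) = 263.854 g/mol; M(FeO) = 71.844 g/mol.
Moles FeO per formula unit = 2 Fe ÷ 1 = 2.0000.
FeO fraction = (2.0000 × 71.844) / 263.854 = 143.688/263.854 = 0.5446.

54.46 wt%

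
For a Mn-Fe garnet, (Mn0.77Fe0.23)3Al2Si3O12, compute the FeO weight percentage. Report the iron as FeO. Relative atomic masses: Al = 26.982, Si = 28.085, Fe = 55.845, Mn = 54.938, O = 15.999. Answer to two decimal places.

Molar mass of (Mn0.77Fe0.23)3Al2Si3O12 = 2.31·54.938 + 0.69·55.845 + 2·26.982 + 3·28.085 + 12·15.999 = 495.647 g/mol.
Each formula unit contains 0.69 Fe, equivalent to 0.69/1 = 0.6900 mol FeO.
M(FeO) = 1×55.845 + 1×15.999 = 71.844 g/mol.
Mass of FeO per formula unit = 0.6900 × 71.844 = 49.572 g.
FeO wt% = 49.572 / 495.647 × 100 = 10.00%.

10.00 wt%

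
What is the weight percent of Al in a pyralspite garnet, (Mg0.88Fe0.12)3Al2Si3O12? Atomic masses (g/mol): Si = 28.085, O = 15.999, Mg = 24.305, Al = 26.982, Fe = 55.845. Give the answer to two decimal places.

M((Mg0.88Fe0.12)3Al2Si3O12) = 414.476 g/mol.
Al contributes 2 × 26.982 = 53.964 g per mole.
53.964/414.476 = 0.1302 → 13.02%.

13.02 weight percent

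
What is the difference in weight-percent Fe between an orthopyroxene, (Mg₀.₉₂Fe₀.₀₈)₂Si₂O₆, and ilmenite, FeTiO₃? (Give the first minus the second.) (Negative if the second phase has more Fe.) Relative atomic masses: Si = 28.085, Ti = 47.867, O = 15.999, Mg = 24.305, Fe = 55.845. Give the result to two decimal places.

First mineral: 8.935 g Fe in 205.820 g formula = 4.34 wt% Fe.
Second mineral: 55.845 g Fe in 151.709 g formula = 36.81 wt% Fe.
4.34% − 36.81% gives a difference of -32.47 percentage points.

-32.47 percentage points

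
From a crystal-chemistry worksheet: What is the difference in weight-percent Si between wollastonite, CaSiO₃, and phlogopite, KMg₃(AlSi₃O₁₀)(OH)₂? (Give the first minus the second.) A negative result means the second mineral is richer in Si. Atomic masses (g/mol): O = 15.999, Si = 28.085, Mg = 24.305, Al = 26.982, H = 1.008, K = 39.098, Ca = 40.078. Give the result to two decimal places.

3.99 percentage points

M(CaSiO₃) = 116.160 g/mol, so wt% Si = 28.085/116.160 × 100 = 24.18%.
M(KMg₃(AlSi₃O₁₀)(OH)₂) = 417.254 g/mol, so wt% Si = 84.255/417.254 × 100 = 20.19%.
24.18 − 20.19 = 3.99 pp.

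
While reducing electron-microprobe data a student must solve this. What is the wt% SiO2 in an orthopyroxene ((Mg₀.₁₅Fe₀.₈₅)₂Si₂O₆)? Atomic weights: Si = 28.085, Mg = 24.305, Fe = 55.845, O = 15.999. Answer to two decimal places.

47.24 wt%

Molar mass of (Mg₀.₁₅Fe₀.₈₅)₂Si₂O₆ = 0.30*24.305 + 1.70*55.845 + 2*28.085 + 6*15.999 = 254.392 g/mol.
Each formula unit contains 2 Si, equivalent to 2/1 = 2.0000 mol SiO2.
M(SiO2) = 1×28.085 + 2×15.999 = 60.083 g/mol.
Mass of SiO2 per formula unit = 2.0000 × 60.083 = 120.166 g.
SiO2 wt% = 120.166 / 254.392 × 100 = 47.24%.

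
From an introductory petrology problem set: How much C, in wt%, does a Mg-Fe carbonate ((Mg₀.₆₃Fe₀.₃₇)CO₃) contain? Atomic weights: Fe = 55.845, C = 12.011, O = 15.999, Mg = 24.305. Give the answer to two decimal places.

M((Mg₀.₆₃Fe₀.₃₇)CO₃) = 95.983 g/mol.
C contributes 1 × 12.011 = 12.011 g per mole.
12.011/95.983 = 0.1251 → 12.51%.

12.51 wt%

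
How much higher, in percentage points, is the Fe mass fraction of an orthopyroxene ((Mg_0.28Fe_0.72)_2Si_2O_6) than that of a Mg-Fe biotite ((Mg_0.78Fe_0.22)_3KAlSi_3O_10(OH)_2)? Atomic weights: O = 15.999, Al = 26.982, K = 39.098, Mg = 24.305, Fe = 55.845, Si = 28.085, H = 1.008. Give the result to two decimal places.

24.25 percentage points

M((Mg_0.28Fe_0.72)_2Si_2O_6) = 246.192 g/mol, so wt% Fe = 80.417/246.192 × 100 = 32.66%.
M((Mg_0.78Fe_0.22)_3KAlSi_3O_10(OH)_2) = 438.070 g/mol, so wt% Fe = 36.858/438.070 × 100 = 8.41%.
32.66 − 8.41 = 24.25 pp.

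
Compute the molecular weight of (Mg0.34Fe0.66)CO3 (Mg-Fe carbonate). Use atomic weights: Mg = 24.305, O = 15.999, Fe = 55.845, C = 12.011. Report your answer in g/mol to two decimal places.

105.13 g/mol

Mg: 0.34 × 24.305 = 8.2637
Fe: 0.66 × 55.845 = 36.8577
C: 1 × 12.011 = 12.0110
O: 3 × 15.999 = 47.9970
Summing the contributions gives the formula mass.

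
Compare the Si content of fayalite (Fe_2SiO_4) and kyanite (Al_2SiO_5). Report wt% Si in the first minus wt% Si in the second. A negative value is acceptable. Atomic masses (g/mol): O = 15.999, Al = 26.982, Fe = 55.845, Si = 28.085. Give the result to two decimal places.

M(Fe_2SiO_4) = 203.771 g/mol, so wt% Si = 28.085/203.771 × 100 = 13.78%.
M(Al_2SiO_5) = 162.044 g/mol, so wt% Si = 28.085/162.044 × 100 = 17.33%.
13.78 − 17.33 = -3.55 pp.

-3.55 percentage points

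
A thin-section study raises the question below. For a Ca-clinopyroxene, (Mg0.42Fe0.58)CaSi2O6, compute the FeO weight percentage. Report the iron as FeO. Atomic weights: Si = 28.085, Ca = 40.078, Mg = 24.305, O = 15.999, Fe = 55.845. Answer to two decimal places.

17.74 wt%

Molar mass of (Mg0.42Fe0.58)CaSi2O6 = 0.42·24.305 + 0.58·55.845 + 1·40.078 + 2·28.085 + 6·15.999 = 234.840 g/mol.
Each formula unit contains 0.58 Fe, equivalent to 0.58/1 = 0.5800 mol FeO.
M(FeO) = 1×55.845 + 1×15.999 = 71.844 g/mol.
Mass of FeO per formula unit = 0.5800 × 71.844 = 41.670 g.
FeO wt% = 41.670 / 234.840 × 100 = 17.74%.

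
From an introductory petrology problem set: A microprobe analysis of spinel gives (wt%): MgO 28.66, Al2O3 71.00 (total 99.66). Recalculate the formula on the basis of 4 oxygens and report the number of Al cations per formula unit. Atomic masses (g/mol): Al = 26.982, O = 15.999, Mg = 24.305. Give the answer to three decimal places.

28.66 wt% MgO ÷ 40.304 g/mol = 0.71110 mol, giving 0.71110 Mg and 0.71110 O.
71.00 wt% Al2O3 ÷ 101.961 g/mol = 0.69634 mol, giving 1.39268 Al and 2.08902 O.
Oxygen sums to 2.80012; scaling by 4/2.80012 = 1.42851 puts the formula on 4 O.
Al: 1.39268 × 1.42851 = 1.989 atoms per formula unit.

1.989 Al apfu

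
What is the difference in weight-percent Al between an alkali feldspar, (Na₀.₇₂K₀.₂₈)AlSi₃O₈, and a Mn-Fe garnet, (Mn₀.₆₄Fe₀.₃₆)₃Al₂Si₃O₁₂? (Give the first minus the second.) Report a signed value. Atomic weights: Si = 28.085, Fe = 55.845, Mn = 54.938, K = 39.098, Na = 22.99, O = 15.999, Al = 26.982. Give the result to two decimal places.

First mineral: 26.982 g Al in 266.729 g formula = 10.12 wt% Al.
Second mineral: 53.964 g Al in 496.001 g formula = 10.88 wt% Al.
10.12% − 10.88% gives a difference of -0.76 percentage points.

-0.76 percentage points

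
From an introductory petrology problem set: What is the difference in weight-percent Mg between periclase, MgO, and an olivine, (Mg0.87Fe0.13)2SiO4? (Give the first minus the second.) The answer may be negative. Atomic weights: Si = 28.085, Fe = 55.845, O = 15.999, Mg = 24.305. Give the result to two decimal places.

31.90 percentage points

Mg in MgO: molar mass 40.304 g/mol; 1×24.305 = 24.305 g → 60.30 wt%.
Mg in (Mg0.87Fe0.13)2SiO4: molar mass 148.891 g/mol; 1.74×24.305 = 42.291 g → 28.40 wt%.
Difference = 60.30 − 28.40 = 31.90 percentage points.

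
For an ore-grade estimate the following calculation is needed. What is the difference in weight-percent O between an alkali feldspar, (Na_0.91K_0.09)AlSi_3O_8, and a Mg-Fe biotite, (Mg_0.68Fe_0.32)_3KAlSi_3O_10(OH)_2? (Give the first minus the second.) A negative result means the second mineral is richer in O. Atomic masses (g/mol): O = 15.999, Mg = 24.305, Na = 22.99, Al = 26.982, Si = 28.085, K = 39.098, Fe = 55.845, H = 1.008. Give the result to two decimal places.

O in (Na_0.91K_0.09)AlSi_3O_8: molar mass 263.669 g/mol; 8×15.999 = 127.992 g → 48.54 wt%.
O in (Mg_0.68Fe_0.32)_3KAlSi_3O_10(OH)_2: molar mass 447.532 g/mol; 12×15.999 = 191.988 g → 42.90 wt%.
Difference = 48.54 − 42.90 = 5.64 percentage points.

5.64 percentage points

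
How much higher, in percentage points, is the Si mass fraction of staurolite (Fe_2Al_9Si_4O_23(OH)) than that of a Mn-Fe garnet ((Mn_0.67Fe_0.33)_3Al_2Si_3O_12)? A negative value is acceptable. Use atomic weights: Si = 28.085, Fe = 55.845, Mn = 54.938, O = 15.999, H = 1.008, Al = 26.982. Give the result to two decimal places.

M(Fe_2Al_9Si_4O_23(OH)) = 851.852 g/mol, so wt% Si = 112.340/851.852 × 100 = 13.19%.
M((Mn_0.67Fe_0.33)_3Al_2Si_3O_12) = 495.919 g/mol, so wt% Si = 84.255/495.919 × 100 = 16.99%.
13.19 − 16.99 = -3.80 pp.

-3.80 percentage points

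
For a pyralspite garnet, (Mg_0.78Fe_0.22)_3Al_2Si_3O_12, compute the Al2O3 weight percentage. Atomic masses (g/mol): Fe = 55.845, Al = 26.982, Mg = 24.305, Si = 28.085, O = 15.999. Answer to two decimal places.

Formula mass = 423.938 g/mol.
2 Al → 1.0000 mol Al2O3 per formula unit; M(Al2O3) = 101.961, so Al2O3 mass = 101.961 g.
101.961/423.938 × 100 = 24.05 wt%.

24.05 wt%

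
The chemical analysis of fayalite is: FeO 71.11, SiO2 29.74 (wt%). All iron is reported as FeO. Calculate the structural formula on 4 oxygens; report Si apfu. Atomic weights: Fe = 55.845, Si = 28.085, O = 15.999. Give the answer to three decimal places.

1.000 Si apfu

FeO (M=71.844): mol = 0.98978; Fe = 0.98978, O = 0.98978.
SiO2 (M=60.083): mol = 0.49498; Si = 0.49498, O = 0.98996.
ΣO = 1.97974; factor = 4/ΣO = 2.02047.
Si apfu = 0.49498 × 2.02047 = 1.000.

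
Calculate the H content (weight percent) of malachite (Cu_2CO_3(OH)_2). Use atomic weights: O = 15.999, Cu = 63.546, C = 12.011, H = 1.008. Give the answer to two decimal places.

0.91 weight percent

Formula mass = 2*63.546 + 1*12.011 + 5*15.999 + 2*1.008 = 221.114 g/mol, of which 2.016 g is H.
So H makes up 2.016/221.114 = 0.0091 of the mass, i.e. 0.91%.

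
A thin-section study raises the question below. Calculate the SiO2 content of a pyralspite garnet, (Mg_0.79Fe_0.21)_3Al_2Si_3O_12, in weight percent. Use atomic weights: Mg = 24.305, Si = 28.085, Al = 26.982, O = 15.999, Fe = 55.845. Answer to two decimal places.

42.61 wt%

Formula mass = 422.992 g/mol.
3 Si → 3.0000 mol SiO2 per formula unit; M(SiO2) = 60.083, so SiO2 mass = 180.249 g.
180.249/422.992 × 100 = 42.61 wt%.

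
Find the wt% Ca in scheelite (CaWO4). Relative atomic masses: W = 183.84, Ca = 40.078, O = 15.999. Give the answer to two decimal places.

13.92 weight percent

Formula mass = 1×40.078 + 1×183.84 + 4×15.999 = 287.914 g/mol, of which 40.078 g is Ca.
So Ca makes up 40.078/287.914 = 0.1392 of the mass, i.e. 13.92%.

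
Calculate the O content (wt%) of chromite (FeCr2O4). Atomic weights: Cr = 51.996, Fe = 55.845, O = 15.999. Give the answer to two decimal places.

28.59 wt%

Molar mass of FeCr2O4: 1·55.845 + 2·51.996 + 4·15.999 = 223.833 g/mol.
Mass of O per formula unit: 4 × 15.999 = 63.996 g.
Weight fraction O = 63.996 / 223.833 = 0.2859.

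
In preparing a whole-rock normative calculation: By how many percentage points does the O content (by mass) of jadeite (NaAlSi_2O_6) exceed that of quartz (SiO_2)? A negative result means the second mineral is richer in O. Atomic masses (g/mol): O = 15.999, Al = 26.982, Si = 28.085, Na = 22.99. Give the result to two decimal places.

-5.77 percentage points

M(NaAlSi_2O_6) = 202.136 g/mol, so wt% O = 95.994/202.136 × 100 = 47.49%.
M(SiO_2) = 60.083 g/mol, so wt% O = 31.998/60.083 × 100 = 53.26%.
47.49 − 53.26 = -5.77 pp.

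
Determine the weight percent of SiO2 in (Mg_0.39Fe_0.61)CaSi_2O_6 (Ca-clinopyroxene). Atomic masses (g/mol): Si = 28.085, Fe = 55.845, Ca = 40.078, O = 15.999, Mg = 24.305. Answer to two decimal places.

50.96 wt%

M((Mg_0.39Fe_0.61)CaSi_2O_6) = 235.786 g/mol; M(SiO2) = 60.083 g/mol.
Moles SiO2 per formula unit = 2 Si ÷ 1 = 2.0000.
SiO2 fraction = (2.0000 × 60.083) / 235.786 = 120.166/235.786 = 0.5096.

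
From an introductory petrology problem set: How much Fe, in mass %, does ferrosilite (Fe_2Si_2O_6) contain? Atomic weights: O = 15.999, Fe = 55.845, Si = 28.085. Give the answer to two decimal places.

Formula mass = 2·55.845 + 2·28.085 + 6·15.999 = 263.854 g/mol, of which 111.690 g is Fe.
So Fe makes up 111.690/263.854 = 0.4233 of the mass, i.e. 42.33%.

42.33 mass %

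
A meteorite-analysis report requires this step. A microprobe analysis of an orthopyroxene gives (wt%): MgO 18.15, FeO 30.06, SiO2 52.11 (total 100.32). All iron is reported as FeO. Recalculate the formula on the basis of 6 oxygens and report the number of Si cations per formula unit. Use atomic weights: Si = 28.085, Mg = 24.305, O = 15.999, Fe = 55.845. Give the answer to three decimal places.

18.15 wt% MgO ÷ 40.304 g/mol = 0.45033 mol, giving 0.45033 Mg and 0.45033 O.
30.06 wt% FeO ÷ 71.844 g/mol = 0.41841 mol, giving 0.41841 Fe and 0.41841 O.
52.11 wt% SiO2 ÷ 60.083 g/mol = 0.86730 mol, giving 0.86730 Si and 1.73460 O.
Oxygen sums to 2.60334; scaling by 6/2.60334 = 2.30473 puts the formula on 6 O.
Si: 0.86730 × 2.30473 = 1.999 atoms per formula unit.

1.999 Si apfu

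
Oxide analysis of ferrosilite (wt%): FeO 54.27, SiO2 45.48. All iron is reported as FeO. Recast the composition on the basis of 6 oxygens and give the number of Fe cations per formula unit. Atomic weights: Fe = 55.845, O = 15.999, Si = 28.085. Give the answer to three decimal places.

1.997 Fe apfu

FeO: 54.27/71.844 = 0.75539 mol → 0.75539 mol Fe, 0.75539 mol O.
SiO2: 45.48/60.083 = 0.75695 mol → 0.75695 mol Si, 1.51390 mol O.
Total oxygen = 2.26929 mol. Normalization factor = 6/2.26929 = 2.64400.
Fe per 6 O = 0.75539 × 2.64400 = 1.997.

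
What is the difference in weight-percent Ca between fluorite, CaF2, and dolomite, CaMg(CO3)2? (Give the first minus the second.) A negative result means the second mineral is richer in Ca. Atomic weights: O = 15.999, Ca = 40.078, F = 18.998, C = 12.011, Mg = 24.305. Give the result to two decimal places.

29.60 percentage points

First mineral: 40.078 g Ca in 78.074 g formula = 51.33 wt% Ca.
Second mineral: 40.078 g Ca in 184.399 g formula = 21.73 wt% Ca.
51.33% − 21.73% gives a difference of 29.60 percentage points.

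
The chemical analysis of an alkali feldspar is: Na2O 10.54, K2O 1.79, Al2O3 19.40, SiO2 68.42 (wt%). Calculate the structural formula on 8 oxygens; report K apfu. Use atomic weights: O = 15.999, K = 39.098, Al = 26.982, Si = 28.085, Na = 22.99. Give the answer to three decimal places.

Na2O (M=61.979): mol = 0.17006; Na = 0.34012, O = 0.17006.
K2O (M=94.195): mol = 0.01900; K = 0.03800, O = 0.01900.
Al2O3 (M=101.961): mol = 0.19027; Al = 0.38054, O = 0.57081.
SiO2 (M=60.083): mol = 1.13876; Si = 1.13876, O = 2.27752.
ΣO = 3.03739; factor = 8/ΣO = 2.63384.
K apfu = 0.03800 × 2.63384 = 0.100.

0.100 K apfu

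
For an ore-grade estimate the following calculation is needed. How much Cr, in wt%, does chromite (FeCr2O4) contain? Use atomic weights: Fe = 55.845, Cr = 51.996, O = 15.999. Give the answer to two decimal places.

46.46 wt%

M(FeCr2O4) = 223.833 g/mol.
Cr contributes 2 × 51.996 = 103.992 g per mole.
103.992/223.833 = 0.4646 → 46.46%.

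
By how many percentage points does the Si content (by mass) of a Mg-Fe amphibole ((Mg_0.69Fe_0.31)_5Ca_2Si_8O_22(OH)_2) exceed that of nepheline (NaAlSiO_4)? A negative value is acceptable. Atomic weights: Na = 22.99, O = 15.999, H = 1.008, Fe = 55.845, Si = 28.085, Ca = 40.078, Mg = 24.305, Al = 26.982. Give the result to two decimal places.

First mineral: 224.680 g Si in 861.240 g formula = 26.09 wt% Si.
Second mineral: 28.085 g Si in 142.053 g formula = 19.77 wt% Si.
26.09% − 19.77% gives a difference of 6.32 percentage points.

6.32 percentage points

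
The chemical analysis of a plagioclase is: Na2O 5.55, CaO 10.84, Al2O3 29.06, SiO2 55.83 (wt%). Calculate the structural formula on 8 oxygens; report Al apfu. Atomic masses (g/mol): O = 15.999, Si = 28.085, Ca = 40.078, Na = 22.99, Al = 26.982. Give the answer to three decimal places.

1.522 Al apfu

Na2O (M=61.979): mol = 0.08955; Na = 0.17910, O = 0.08955.
CaO (M=56.077): mol = 0.19331; Ca = 0.19331, O = 0.19331.
Al2O3 (M=101.961): mol = 0.28501; Al = 0.57002, O = 0.85503.
SiO2 (M=60.083): mol = 0.92921; Si = 0.92921, O = 1.85842.
ΣO = 2.99631; factor = 8/ΣO = 2.66995.
Al apfu = 0.57002 × 2.66995 = 1.522.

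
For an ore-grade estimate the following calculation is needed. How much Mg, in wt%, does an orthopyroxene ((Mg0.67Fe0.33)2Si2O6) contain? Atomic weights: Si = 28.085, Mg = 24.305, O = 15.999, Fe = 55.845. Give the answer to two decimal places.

14.70 wt%

M((Mg0.67Fe0.33)2Si2O6) = 221.590 g/mol.
Mg contributes 1.34 × 24.305 = 32.569 g per mole.
32.569/221.590 = 0.1470 → 14.70%.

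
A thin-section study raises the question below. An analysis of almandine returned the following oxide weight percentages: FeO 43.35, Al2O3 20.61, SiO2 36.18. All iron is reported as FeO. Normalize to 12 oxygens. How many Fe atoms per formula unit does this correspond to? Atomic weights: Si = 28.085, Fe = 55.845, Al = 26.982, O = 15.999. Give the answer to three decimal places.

2.999 Fe apfu

FeO (M=71.844): mol = 0.60339; Fe = 0.60339, O = 0.60339.
Al2O3 (M=101.961): mol = 0.20214; Al = 0.40428, O = 0.60642.
SiO2 (M=60.083): mol = 0.60217; Si = 0.60217, O = 1.20434.
ΣO = 2.41415; factor = 12/ΣO = 4.97069.
Fe apfu = 0.60339 × 4.97069 = 2.999.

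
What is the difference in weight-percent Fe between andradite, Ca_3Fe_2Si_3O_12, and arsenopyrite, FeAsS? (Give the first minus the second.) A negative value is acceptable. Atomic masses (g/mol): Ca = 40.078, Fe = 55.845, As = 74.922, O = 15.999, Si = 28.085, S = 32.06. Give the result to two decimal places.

M(Ca_3Fe_2Si_3O_12) = 508.167 g/mol, so wt% Fe = 111.690/508.167 × 100 = 21.98%.
M(FeAsS) = 162.827 g/mol, so wt% Fe = 55.845/162.827 × 100 = 34.30%.
21.98 − 34.30 = -12.32 pp.

-12.32 percentage points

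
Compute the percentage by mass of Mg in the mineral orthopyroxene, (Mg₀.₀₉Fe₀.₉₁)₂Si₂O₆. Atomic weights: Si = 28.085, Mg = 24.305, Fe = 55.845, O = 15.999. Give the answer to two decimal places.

1.69 wt%

Formula mass = 0.18*24.305 + 1.82*55.845 + 2*28.085 + 6*15.999 = 258.177 g/mol, of which 4.375 g is Mg.
So Mg makes up 4.375/258.177 = 0.0169 of the mass, i.e. 1.69%.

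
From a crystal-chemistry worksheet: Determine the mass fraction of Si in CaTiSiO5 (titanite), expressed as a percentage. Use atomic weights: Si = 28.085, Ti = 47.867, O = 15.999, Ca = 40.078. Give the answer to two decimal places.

Molar mass of CaTiSiO5: 1·40.078 + 1·47.867 + 1·28.085 + 5·15.999 = 196.025 g/mol.
Mass of Si per formula unit: 1 × 28.085 = 28.085 g.
Weight fraction Si = 28.085 / 196.025 = 0.1433.

14.33 wt%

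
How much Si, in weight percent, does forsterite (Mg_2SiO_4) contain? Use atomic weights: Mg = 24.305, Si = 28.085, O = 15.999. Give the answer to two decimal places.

19.96 weight percent

M(Mg_2SiO_4) = 140.691 g/mol.
Si contributes 1 × 28.085 = 28.085 g per mole.
28.085/140.691 = 0.1996 → 19.96%.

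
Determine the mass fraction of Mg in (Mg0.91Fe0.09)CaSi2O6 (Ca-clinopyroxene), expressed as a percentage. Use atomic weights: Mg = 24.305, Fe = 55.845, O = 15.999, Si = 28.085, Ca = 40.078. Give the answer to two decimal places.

10.08 mass %

Formula mass = 0.91·24.305 + 0.09·55.845 + 1·40.078 + 2·28.085 + 6·15.999 = 219.386 g/mol, of which 22.118 g is Mg.
So Mg makes up 22.118/219.386 = 0.1008 of the mass, i.e. 10.08%.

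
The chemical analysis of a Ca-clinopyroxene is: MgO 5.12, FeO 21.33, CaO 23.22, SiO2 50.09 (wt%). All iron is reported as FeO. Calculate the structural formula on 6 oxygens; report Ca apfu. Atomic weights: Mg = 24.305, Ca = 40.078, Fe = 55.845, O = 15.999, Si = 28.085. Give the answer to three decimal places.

0.992 Ca apfu

MgO (M=40.304): mol = 0.12703; Mg = 0.12703, O = 0.12703.
FeO (M=71.844): mol = 0.29689; Fe = 0.29689, O = 0.29689.
CaO (M=56.077): mol = 0.41407; Ca = 0.41407, O = 0.41407.
SiO2 (M=60.083): mol = 0.83368; Si = 0.83368, O = 1.66736.
ΣO = 2.50535; factor = 6/ΣO = 2.39487.
Ca apfu = 0.41407 × 2.39487 = 0.992.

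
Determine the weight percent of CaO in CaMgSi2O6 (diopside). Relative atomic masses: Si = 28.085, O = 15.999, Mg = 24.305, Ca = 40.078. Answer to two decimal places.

Molar mass of CaMgSi2O6 = 1*40.078 + 1*24.305 + 2*28.085 + 6*15.999 = 216.547 g/mol.
Each formula unit contains 1 Ca, equivalent to 1/1 = 1.0000 mol CaO.
M(CaO) = 1×40.078 + 1×15.999 = 56.077 g/mol.
Mass of CaO per formula unit = 1.0000 × 56.077 = 56.077 g.
CaO wt% = 56.077 / 216.547 × 100 = 25.90%.

25.90 wt%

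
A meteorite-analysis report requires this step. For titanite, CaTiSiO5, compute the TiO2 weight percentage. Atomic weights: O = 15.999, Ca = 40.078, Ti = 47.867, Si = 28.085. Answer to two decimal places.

M(CaTiSiO5) = 196.025 g/mol; M(TiO2) = 79.865 g/mol.
Moles TiO2 per formula unit = 1 Ti ÷ 1 = 1.0000.
TiO2 fraction = (1.0000 × 79.865) / 196.025 = 79.865/196.025 = 0.4074.

40.74 wt%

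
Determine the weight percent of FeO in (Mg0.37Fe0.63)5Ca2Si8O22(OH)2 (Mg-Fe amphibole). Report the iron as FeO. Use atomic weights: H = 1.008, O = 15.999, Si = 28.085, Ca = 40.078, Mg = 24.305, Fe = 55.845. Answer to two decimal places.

24.82 wt%

Formula mass = 911.704 g/mol.
3.15 Fe → 3.1500 mol FeO per formula unit; M(FeO) = 71.844, so FeO mass = 226.309 g.
226.309/911.704 × 100 = 24.82 wt%.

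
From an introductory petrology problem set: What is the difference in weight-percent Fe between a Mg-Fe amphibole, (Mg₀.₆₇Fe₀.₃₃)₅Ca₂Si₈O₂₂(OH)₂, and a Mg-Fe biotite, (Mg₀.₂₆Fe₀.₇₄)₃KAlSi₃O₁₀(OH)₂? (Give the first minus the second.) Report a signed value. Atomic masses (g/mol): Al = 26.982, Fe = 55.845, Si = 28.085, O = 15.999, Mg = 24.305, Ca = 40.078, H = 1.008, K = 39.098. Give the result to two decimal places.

-14.78 percentage points

Fe in (Mg₀.₆₇Fe₀.₃₃)₅Ca₂Si₈O₂₂(OH)₂: molar mass 864.394 g/mol; 1.65×55.845 = 92.144 g → 10.66 wt%.
Fe in (Mg₀.₂₆Fe₀.₇₄)₃KAlSi₃O₁₀(OH)₂: molar mass 487.273 g/mol; 2.22×55.845 = 123.976 g → 25.44 wt%.
Difference = 10.66 − 25.44 = -14.78 percentage points.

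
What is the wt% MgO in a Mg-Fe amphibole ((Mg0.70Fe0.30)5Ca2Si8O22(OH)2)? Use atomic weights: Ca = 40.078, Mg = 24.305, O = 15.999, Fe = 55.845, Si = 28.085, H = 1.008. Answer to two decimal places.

16.41 wt%

Molar mass of (Mg0.70Fe0.30)5Ca2Si8O22(OH)2 = 3.50·24.305 + 1.50·55.845 + 2·40.078 + 8·28.085 + 24·15.999 + 2·1.008 = 859.663 g/mol.
Each formula unit contains 3.50 Mg, equivalent to 3.50/1 = 3.5000 mol MgO.
M(MgO) = 1×24.305 + 1×15.999 = 40.304 g/mol.
Mass of MgO per formula unit = 3.5000 × 40.304 = 141.064 g.
MgO wt% = 141.064 / 859.663 × 100 = 16.41%.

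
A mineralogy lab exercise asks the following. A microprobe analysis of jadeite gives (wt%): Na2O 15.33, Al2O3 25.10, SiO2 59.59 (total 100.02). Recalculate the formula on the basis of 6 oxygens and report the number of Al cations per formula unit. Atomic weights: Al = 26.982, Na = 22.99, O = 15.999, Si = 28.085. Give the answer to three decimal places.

Na2O (M=61.979): mol = 0.24734; Na = 0.49468, O = 0.24734.
Al2O3 (M=101.961): mol = 0.24617; Al = 0.49234, O = 0.73851.
SiO2 (M=60.083): mol = 0.99179; Si = 0.99179, O = 1.98358.
ΣO = 2.96943; factor = 6/ΣO = 2.02059.
Al apfu = 0.49234 × 2.02059 = 0.995.

0.995 Al apfu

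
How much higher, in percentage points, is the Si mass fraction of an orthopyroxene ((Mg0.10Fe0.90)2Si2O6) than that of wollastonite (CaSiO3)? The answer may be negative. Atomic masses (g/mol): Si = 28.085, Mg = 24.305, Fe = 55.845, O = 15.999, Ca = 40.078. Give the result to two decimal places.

-2.37 percentage points

M((Mg0.10Fe0.90)2Si2O6) = 257.546 g/mol, so wt% Si = 56.170/257.546 × 100 = 21.81%.
M(CaSiO3) = 116.160 g/mol, so wt% Si = 28.085/116.160 × 100 = 24.18%.
21.81 − 24.18 = -2.37 pp.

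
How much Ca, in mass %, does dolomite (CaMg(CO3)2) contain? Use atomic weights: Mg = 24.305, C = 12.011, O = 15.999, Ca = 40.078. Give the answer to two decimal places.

21.73 mass %

M(CaMg(CO3)2) = 184.399 g/mol.
Ca contributes 1 × 40.078 = 40.078 g per mole.
40.078/184.399 = 0.2173 → 21.73%.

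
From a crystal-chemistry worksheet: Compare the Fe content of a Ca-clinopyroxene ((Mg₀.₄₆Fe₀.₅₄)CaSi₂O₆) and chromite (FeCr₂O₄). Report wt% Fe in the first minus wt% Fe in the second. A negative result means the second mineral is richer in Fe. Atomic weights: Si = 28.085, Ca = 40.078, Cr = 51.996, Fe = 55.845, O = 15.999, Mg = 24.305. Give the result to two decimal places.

M((Mg₀.₄₆Fe₀.₅₄)CaSi₂O₆) = 233.579 g/mol, so wt% Fe = 30.156/233.579 × 100 = 12.91%.
M(FeCr₂O₄) = 223.833 g/mol, so wt% Fe = 55.845/223.833 × 100 = 24.95%.
12.91 − 24.95 = -12.04 pp.

-12.04 percentage points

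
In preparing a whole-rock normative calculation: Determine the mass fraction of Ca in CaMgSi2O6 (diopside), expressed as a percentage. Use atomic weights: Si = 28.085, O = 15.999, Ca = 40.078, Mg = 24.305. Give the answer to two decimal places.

18.51 wt%

Formula mass = 1×40.078 + 1×24.305 + 2×28.085 + 6×15.999 = 216.547 g/mol, of which 40.078 g is Ca.
So Ca makes up 40.078/216.547 = 0.1851 of the mass, i.e. 18.51%.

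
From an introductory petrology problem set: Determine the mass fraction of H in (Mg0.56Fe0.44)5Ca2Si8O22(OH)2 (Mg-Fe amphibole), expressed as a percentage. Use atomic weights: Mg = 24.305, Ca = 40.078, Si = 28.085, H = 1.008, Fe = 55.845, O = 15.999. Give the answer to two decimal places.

0.23 wt%

Formula mass = 2.80*24.305 + 2.20*55.845 + 2*40.078 + 8*28.085 + 24*15.999 + 2*1.008 = 881.741 g/mol, of which 2.016 g is H.
So H makes up 2.016/881.741 = 0.0023 of the mass, i.e. 0.23%.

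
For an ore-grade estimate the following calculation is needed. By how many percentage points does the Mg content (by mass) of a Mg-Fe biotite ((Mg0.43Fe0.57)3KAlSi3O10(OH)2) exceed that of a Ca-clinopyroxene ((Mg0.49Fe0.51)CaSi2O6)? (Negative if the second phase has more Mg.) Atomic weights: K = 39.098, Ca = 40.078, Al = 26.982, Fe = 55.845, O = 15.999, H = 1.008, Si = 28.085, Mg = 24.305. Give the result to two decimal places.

First mineral: 31.353 g Mg in 471.187 g formula = 6.65 wt% Mg.
Second mineral: 11.909 g Mg in 232.632 g formula = 5.12 wt% Mg.
6.65% − 5.12% gives a difference of 1.53 percentage points.

1.53 percentage points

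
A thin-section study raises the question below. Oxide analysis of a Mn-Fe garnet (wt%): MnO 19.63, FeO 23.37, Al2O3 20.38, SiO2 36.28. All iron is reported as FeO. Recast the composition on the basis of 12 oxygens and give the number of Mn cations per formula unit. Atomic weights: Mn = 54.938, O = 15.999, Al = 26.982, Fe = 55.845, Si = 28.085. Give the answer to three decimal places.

1.378 Mn apfu

MnO: 19.63/70.937 = 0.27672 mol → 0.27672 mol Mn, 0.27672 mol O.
FeO: 23.37/71.844 = 0.32529 mol → 0.32529 mol Fe, 0.32529 mol O.
Al2O3: 20.38/101.961 = 0.19988 mol → 0.39976 mol Al, 0.59964 mol O.
SiO2: 36.28/60.083 = 0.60383 mol → 0.60383 mol Si, 1.20766 mol O.
Total oxygen = 2.40931 mol. Normalization factor = 12/2.40931 = 4.98068.
Mn per 12 O = 0.27672 × 4.98068 = 1.378.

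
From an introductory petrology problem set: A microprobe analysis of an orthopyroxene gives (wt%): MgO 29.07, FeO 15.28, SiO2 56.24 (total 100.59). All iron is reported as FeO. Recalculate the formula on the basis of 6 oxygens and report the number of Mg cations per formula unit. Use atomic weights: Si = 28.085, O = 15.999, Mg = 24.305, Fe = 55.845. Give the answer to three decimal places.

1.542 Mg apfu

29.07 wt% MgO ÷ 40.304 g/mol = 0.72127 mol, giving 0.72127 Mg and 0.72127 O.
15.28 wt% FeO ÷ 71.844 g/mol = 0.21268 mol, giving 0.21268 Fe and 0.21268 O.
56.24 wt% SiO2 ÷ 60.083 g/mol = 0.93604 mol, giving 0.93604 Si and 1.87208 O.
Oxygen sums to 2.80603; scaling by 6/2.80603 = 2.13825 puts the formula on 6 O.
Mg: 0.72127 × 2.13825 = 1.542 atoms per formula unit.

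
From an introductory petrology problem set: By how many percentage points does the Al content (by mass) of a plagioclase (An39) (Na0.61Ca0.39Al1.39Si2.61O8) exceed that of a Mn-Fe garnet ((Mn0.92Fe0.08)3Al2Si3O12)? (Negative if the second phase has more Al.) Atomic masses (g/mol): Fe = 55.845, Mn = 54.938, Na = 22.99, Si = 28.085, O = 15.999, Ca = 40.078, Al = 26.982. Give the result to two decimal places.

3.07 percentage points

First mineral: 37.505 g Al in 268.453 g formula = 13.97 wt% Al.
Second mineral: 53.964 g Al in 495.239 g formula = 10.90 wt% Al.
13.97% − 10.90% gives a difference of 3.07 percentage points.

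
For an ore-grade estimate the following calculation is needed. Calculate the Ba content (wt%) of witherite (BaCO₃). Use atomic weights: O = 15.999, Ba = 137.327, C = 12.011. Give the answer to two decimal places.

Molar mass of BaCO₃: 1*137.327 + 1*12.011 + 3*15.999 = 197.335 g/mol.
Mass of Ba per formula unit: 1 × 137.327 = 137.327 g.
Weight fraction Ba = 137.327 / 197.335 = 0.6959.

69.59 wt%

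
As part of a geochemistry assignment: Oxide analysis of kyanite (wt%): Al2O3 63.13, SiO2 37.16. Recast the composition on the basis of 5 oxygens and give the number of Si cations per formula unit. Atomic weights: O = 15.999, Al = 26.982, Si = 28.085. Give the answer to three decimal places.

Al2O3 (M=101.961): mol = 0.61916; Al = 1.23832, O = 1.85748.
SiO2 (M=60.083): mol = 0.61848; Si = 0.61848, O = 1.23696.
ΣO = 3.09444; factor = 5/ΣO = 1.61580.
Si apfu = 0.61848 × 1.61580 = 0.999.

0.999 Si apfu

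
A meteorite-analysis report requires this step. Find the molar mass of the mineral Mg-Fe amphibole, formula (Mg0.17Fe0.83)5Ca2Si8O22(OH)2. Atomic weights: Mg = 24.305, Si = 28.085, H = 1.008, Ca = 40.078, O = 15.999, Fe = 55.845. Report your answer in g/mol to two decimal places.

The formula mass is the sum 0.85×24.305 + 4.15×55.845 + 2×40.078 + 8×28.085 + 24×15.999 + 2×1.008.

943.24 g/mol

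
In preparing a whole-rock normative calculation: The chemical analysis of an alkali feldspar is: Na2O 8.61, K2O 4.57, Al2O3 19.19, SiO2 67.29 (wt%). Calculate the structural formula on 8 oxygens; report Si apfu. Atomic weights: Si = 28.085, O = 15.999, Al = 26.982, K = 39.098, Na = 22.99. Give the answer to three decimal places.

2.995 Si apfu

Na2O: 8.61/61.979 = 0.13892 mol → 0.27784 mol Na, 0.13892 mol O.
K2O: 4.57/94.195 = 0.04852 mol → 0.09704 mol K, 0.04852 mol O.
Al2O3: 19.19/101.961 = 0.18821 mol → 0.37642 mol Al, 0.56463 mol O.
SiO2: 67.29/60.083 = 1.11995 mol → 1.11995 mol Si, 2.23990 mol O.
Total oxygen = 2.99197 mol. Normalization factor = 8/2.99197 = 2.67382.
Si per 8 O = 1.11995 × 2.67382 = 2.995.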